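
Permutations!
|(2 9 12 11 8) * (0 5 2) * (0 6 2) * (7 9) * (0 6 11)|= 14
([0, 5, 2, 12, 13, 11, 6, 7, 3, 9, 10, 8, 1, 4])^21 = [0, 8, 2, 5, 13, 3, 6, 7, 1, 9, 10, 12, 11, 4]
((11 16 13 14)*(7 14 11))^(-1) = (7 14)(11 13 16)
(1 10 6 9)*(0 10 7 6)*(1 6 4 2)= (0 10)(1 7 4 2)(6 9)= [10, 7, 1, 3, 2, 5, 9, 4, 8, 6, 0]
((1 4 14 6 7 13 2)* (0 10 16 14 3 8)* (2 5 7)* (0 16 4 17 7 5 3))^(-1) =(0 4 10)(1 2 6 14 16 8 3 13 7 17) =((0 10 4)(1 17 7 13 3 8 16 14 6 2))^(-1)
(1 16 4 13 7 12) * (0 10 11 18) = (0 10 11 18)(1 16 4 13 7 12) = [10, 16, 2, 3, 13, 5, 6, 12, 8, 9, 11, 18, 1, 7, 14, 15, 4, 17, 0]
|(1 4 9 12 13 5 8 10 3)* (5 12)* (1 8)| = 12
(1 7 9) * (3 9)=(1 7 3 9)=[0, 7, 2, 9, 4, 5, 6, 3, 8, 1]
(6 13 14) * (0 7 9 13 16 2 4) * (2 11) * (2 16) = (0 7 9 13 14 6 2 4)(11 16) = [7, 1, 4, 3, 0, 5, 2, 9, 8, 13, 10, 16, 12, 14, 6, 15, 11]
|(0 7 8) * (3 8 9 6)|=|(0 7 9 6 3 8)|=6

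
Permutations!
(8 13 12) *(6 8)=(6 8 13 12)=[0, 1, 2, 3, 4, 5, 8, 7, 13, 9, 10, 11, 6, 12]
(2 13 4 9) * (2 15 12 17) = (2 13 4 9 15 12 17) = [0, 1, 13, 3, 9, 5, 6, 7, 8, 15, 10, 11, 17, 4, 14, 12, 16, 2]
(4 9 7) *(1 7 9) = (9)(1 7 4) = [0, 7, 2, 3, 1, 5, 6, 4, 8, 9]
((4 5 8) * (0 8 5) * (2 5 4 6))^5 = (0 4 5 2 6 8) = ((0 8 6 2 5 4))^5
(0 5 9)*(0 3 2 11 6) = [5, 1, 11, 2, 4, 9, 0, 7, 8, 3, 10, 6] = (0 5 9 3 2 11 6)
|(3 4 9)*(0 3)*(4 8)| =5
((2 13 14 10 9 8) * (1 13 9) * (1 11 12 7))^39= (1 11 13 12 14 7 10)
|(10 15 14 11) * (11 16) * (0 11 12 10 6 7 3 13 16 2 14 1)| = 22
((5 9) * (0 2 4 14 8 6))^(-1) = (0 6 8 14 4 2)(5 9)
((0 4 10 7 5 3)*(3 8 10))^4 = (10)(0 4 3)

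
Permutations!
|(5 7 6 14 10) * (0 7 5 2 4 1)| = 8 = |(0 7 6 14 10 2 4 1)|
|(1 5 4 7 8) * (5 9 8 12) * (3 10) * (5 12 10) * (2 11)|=|(12)(1 9 8)(2 11)(3 5 4 7 10)|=30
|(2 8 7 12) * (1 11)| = |(1 11)(2 8 7 12)| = 4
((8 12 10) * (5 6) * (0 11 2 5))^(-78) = (12)(0 2 6 11 5) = ((0 11 2 5 6)(8 12 10))^(-78)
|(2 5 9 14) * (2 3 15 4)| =7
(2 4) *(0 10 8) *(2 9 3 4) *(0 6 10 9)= (0 9 3 4)(6 10 8)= [9, 1, 2, 4, 0, 5, 10, 7, 6, 3, 8]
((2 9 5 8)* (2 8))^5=((2 9 5))^5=(2 5 9)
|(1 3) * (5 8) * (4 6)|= 2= |(1 3)(4 6)(5 8)|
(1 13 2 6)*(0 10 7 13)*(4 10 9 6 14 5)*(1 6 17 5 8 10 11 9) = (0 1)(2 14 8 10 7 13)(4 11 9 17 5) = [1, 0, 14, 3, 11, 4, 6, 13, 10, 17, 7, 9, 12, 2, 8, 15, 16, 5]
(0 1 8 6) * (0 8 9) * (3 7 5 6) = (0 1 9)(3 7 5 6 8) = [1, 9, 2, 7, 4, 6, 8, 5, 3, 0]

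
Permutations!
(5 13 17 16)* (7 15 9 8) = (5 13 17 16)(7 15 9 8) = [0, 1, 2, 3, 4, 13, 6, 15, 7, 8, 10, 11, 12, 17, 14, 9, 5, 16]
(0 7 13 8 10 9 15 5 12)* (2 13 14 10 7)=(0 2 13 8 7 14 10 9 15 5 12)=[2, 1, 13, 3, 4, 12, 6, 14, 7, 15, 9, 11, 0, 8, 10, 5]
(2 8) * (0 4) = (0 4)(2 8) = [4, 1, 8, 3, 0, 5, 6, 7, 2]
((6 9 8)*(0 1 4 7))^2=(0 4)(1 7)(6 8 9)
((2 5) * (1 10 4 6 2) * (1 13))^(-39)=((1 10 4 6 2 5 13))^(-39)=(1 6 13 4 5 10 2)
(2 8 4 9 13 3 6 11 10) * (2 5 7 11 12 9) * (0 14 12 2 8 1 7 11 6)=[14, 7, 1, 0, 8, 11, 2, 6, 4, 13, 5, 10, 9, 3, 12]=(0 14 12 9 13 3)(1 7 6 2)(4 8)(5 11 10)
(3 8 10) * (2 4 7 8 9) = (2 4 7 8 10 3 9) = [0, 1, 4, 9, 7, 5, 6, 8, 10, 2, 3]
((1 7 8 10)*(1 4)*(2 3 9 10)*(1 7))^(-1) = ((2 3 9 10 4 7 8))^(-1) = (2 8 7 4 10 9 3)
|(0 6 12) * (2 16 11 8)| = 12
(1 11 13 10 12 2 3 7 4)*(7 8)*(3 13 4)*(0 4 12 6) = [4, 11, 13, 8, 1, 5, 0, 3, 7, 9, 6, 12, 2, 10] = (0 4 1 11 12 2 13 10 6)(3 8 7)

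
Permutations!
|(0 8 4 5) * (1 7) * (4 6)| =|(0 8 6 4 5)(1 7)| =10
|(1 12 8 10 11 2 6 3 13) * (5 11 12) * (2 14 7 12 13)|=9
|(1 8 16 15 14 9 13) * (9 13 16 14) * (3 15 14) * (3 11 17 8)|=|(1 3 15 9 16 14 13)(8 11 17)|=21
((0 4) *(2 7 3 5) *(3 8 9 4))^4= (0 7)(2 4)(3 8)(5 9)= ((0 3 5 2 7 8 9 4))^4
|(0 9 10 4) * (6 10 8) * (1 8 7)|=8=|(0 9 7 1 8 6 10 4)|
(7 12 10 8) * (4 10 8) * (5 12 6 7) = (4 10)(5 12 8)(6 7) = [0, 1, 2, 3, 10, 12, 7, 6, 5, 9, 4, 11, 8]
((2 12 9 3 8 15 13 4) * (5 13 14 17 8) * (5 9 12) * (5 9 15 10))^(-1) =((2 9 3 15 14 17 8 10 5 13 4))^(-1) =(2 4 13 5 10 8 17 14 15 3 9)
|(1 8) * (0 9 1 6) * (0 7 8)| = |(0 9 1)(6 7 8)| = 3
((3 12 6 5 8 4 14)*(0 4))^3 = (0 3 5 4 12 8 14 6)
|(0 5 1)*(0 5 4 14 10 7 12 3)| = |(0 4 14 10 7 12 3)(1 5)| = 14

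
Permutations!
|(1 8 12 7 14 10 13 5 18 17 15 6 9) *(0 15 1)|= 20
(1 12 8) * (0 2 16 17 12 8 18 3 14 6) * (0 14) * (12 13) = (0 2 16 17 13 12 18 3)(1 8)(6 14) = [2, 8, 16, 0, 4, 5, 14, 7, 1, 9, 10, 11, 18, 12, 6, 15, 17, 13, 3]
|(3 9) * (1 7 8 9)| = |(1 7 8 9 3)| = 5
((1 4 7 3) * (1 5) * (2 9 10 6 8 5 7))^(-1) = (1 5 8 6 10 9 2 4)(3 7)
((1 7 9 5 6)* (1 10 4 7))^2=(4 9 6)(5 10 7)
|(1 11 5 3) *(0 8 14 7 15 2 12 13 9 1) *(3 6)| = |(0 8 14 7 15 2 12 13 9 1 11 5 6 3)| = 14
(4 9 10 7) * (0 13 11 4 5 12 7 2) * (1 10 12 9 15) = (0 13 11 4 15 1 10 2)(5 9 12 7) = [13, 10, 0, 3, 15, 9, 6, 5, 8, 12, 2, 4, 7, 11, 14, 1]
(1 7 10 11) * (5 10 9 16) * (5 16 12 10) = (16)(1 7 9 12 10 11) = [0, 7, 2, 3, 4, 5, 6, 9, 8, 12, 11, 1, 10, 13, 14, 15, 16]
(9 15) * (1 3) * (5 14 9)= [0, 3, 2, 1, 4, 14, 6, 7, 8, 15, 10, 11, 12, 13, 9, 5]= (1 3)(5 14 9 15)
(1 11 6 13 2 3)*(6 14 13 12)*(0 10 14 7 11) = [10, 0, 3, 1, 4, 5, 12, 11, 8, 9, 14, 7, 6, 2, 13] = (0 10 14 13 2 3 1)(6 12)(7 11)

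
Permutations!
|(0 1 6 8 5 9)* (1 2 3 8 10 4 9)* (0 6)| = |(0 2 3 8 5 1)(4 9 6 10)| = 12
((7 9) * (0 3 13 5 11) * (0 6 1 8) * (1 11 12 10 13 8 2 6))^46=(0 3 8)(1 6)(2 11)(5 10)(12 13)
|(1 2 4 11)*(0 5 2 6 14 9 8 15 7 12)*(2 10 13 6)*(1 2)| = |(0 5 10 13 6 14 9 8 15 7 12)(2 4 11)| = 33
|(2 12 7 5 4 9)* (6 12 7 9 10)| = 8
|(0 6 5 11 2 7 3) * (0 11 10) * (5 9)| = 20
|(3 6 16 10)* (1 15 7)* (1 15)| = |(3 6 16 10)(7 15)| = 4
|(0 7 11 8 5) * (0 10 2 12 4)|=|(0 7 11 8 5 10 2 12 4)|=9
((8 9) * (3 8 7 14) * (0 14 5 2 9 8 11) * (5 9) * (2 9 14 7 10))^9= (0 11 3 14 7)(2 5 9 10)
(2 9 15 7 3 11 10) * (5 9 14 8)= (2 14 8 5 9 15 7 3 11 10)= [0, 1, 14, 11, 4, 9, 6, 3, 5, 15, 2, 10, 12, 13, 8, 7]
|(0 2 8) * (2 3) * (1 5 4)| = |(0 3 2 8)(1 5 4)| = 12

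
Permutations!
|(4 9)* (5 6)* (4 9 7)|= |(9)(4 7)(5 6)|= 2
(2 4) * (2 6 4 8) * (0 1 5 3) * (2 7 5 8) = (0 1 8 7 5 3)(4 6) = [1, 8, 2, 0, 6, 3, 4, 5, 7]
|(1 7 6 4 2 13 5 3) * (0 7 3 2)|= 12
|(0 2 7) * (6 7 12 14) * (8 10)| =|(0 2 12 14 6 7)(8 10)| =6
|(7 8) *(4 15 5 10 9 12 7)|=|(4 15 5 10 9 12 7 8)|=8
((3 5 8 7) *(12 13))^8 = (13)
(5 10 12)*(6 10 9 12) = (5 9 12)(6 10) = [0, 1, 2, 3, 4, 9, 10, 7, 8, 12, 6, 11, 5]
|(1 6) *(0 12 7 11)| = 4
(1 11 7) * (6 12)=(1 11 7)(6 12)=[0, 11, 2, 3, 4, 5, 12, 1, 8, 9, 10, 7, 6]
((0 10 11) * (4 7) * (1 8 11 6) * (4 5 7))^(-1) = (0 11 8 1 6 10)(5 7)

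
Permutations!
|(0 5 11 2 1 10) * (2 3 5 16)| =15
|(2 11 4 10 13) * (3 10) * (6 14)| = 6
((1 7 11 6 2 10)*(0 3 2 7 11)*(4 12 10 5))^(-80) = (0 11 12 2 7 1 4 3 6 10 5)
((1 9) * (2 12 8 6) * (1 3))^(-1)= (1 3 9)(2 6 8 12)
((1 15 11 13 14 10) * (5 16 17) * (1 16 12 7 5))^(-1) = ((1 15 11 13 14 10 16 17)(5 12 7))^(-1) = (1 17 16 10 14 13 11 15)(5 7 12)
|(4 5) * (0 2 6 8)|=|(0 2 6 8)(4 5)|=4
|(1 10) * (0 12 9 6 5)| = |(0 12 9 6 5)(1 10)| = 10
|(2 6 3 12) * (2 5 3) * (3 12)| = |(2 6)(5 12)| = 2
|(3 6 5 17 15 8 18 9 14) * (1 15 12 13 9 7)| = 40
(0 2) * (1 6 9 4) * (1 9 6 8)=[2, 8, 0, 3, 9, 5, 6, 7, 1, 4]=(0 2)(1 8)(4 9)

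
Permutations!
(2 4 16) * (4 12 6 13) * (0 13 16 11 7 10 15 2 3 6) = (0 13 4 11 7 10 15 2 12)(3 6 16) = [13, 1, 12, 6, 11, 5, 16, 10, 8, 9, 15, 7, 0, 4, 14, 2, 3]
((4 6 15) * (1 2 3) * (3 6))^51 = (1 15)(2 4)(3 6) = ((1 2 6 15 4 3))^51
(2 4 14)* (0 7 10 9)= [7, 1, 4, 3, 14, 5, 6, 10, 8, 0, 9, 11, 12, 13, 2]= (0 7 10 9)(2 4 14)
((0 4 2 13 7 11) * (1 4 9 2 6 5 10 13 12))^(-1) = (0 11 7 13 10 5 6 4 1 12 2 9)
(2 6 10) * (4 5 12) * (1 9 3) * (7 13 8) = [0, 9, 6, 1, 5, 12, 10, 13, 7, 3, 2, 11, 4, 8] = (1 9 3)(2 6 10)(4 5 12)(7 13 8)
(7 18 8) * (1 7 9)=(1 7 18 8 9)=[0, 7, 2, 3, 4, 5, 6, 18, 9, 1, 10, 11, 12, 13, 14, 15, 16, 17, 8]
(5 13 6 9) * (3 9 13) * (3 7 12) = (3 9 5 7 12)(6 13) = [0, 1, 2, 9, 4, 7, 13, 12, 8, 5, 10, 11, 3, 6]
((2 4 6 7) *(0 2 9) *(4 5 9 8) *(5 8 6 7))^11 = ((0 2 8 4 7 6 5 9))^11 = (0 4 5 2 7 9 8 6)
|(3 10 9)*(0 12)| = |(0 12)(3 10 9)| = 6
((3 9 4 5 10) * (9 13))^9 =(3 4)(5 13)(9 10)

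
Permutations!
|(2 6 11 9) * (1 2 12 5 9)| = 12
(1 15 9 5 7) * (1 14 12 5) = (1 15 9)(5 7 14 12) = [0, 15, 2, 3, 4, 7, 6, 14, 8, 1, 10, 11, 5, 13, 12, 9]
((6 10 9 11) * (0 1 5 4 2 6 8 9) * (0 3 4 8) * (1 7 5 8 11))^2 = (0 5)(1 9 8)(2 10 4 6 3)(7 11)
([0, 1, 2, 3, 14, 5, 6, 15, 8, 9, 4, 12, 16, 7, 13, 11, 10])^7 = [0, 1, 2, 3, 16, 5, 6, 14, 8, 9, 12, 7, 15, 4, 10, 13, 11]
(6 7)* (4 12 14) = [0, 1, 2, 3, 12, 5, 7, 6, 8, 9, 10, 11, 14, 13, 4] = (4 12 14)(6 7)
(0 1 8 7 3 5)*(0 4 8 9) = (0 1 9)(3 5 4 8 7) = [1, 9, 2, 5, 8, 4, 6, 3, 7, 0]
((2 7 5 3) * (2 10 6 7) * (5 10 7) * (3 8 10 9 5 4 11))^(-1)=((3 7 9 5 8 10 6 4 11))^(-1)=(3 11 4 6 10 8 5 9 7)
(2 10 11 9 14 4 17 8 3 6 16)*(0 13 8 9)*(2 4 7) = [13, 1, 10, 6, 17, 5, 16, 2, 3, 14, 11, 0, 12, 8, 7, 15, 4, 9] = (0 13 8 3 6 16 4 17 9 14 7 2 10 11)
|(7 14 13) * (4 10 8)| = 3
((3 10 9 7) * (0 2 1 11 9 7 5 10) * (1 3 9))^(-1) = ((0 2 3)(1 11)(5 10 7 9))^(-1) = (0 3 2)(1 11)(5 9 7 10)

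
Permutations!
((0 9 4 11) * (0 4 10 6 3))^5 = (4 11)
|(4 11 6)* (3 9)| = 6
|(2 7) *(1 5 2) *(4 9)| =|(1 5 2 7)(4 9)| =4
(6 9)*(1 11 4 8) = (1 11 4 8)(6 9) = [0, 11, 2, 3, 8, 5, 9, 7, 1, 6, 10, 4]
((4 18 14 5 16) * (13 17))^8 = (4 5 18 16 14)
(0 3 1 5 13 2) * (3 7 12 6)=(0 7 12 6 3 1 5 13 2)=[7, 5, 0, 1, 4, 13, 3, 12, 8, 9, 10, 11, 6, 2]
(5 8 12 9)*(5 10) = (5 8 12 9 10) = [0, 1, 2, 3, 4, 8, 6, 7, 12, 10, 5, 11, 9]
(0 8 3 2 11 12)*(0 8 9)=(0 9)(2 11 12 8 3)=[9, 1, 11, 2, 4, 5, 6, 7, 3, 0, 10, 12, 8]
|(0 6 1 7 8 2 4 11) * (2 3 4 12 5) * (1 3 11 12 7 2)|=|(0 6 3 4 12 5 1 2 7 8 11)|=11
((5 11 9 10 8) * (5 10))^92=((5 11 9)(8 10))^92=(5 9 11)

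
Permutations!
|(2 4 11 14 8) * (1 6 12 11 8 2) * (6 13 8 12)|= 15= |(1 13 8)(2 4 12 11 14)|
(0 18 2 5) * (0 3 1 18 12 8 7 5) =[12, 18, 0, 1, 4, 3, 6, 5, 7, 9, 10, 11, 8, 13, 14, 15, 16, 17, 2] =(0 12 8 7 5 3 1 18 2)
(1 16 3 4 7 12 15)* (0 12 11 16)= [12, 0, 2, 4, 7, 5, 6, 11, 8, 9, 10, 16, 15, 13, 14, 1, 3]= (0 12 15 1)(3 4 7 11 16)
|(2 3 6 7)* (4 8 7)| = |(2 3 6 4 8 7)| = 6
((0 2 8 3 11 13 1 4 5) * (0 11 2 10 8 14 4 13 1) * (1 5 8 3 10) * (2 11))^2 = ((0 1 13)(2 14 4 8 10 3 11 5))^2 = (0 13 1)(2 4 10 11)(3 5 14 8)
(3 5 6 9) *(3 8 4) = (3 5 6 9 8 4) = [0, 1, 2, 5, 3, 6, 9, 7, 4, 8]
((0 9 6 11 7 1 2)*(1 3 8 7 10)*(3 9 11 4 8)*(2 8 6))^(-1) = ((0 11 10 1 8 7 9 2)(4 6))^(-1) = (0 2 9 7 8 1 10 11)(4 6)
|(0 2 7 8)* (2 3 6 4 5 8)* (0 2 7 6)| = 10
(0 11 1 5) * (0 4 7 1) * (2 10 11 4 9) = (0 4 7 1 5 9 2 10 11) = [4, 5, 10, 3, 7, 9, 6, 1, 8, 2, 11, 0]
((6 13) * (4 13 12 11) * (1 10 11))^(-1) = (1 12 6 13 4 11 10)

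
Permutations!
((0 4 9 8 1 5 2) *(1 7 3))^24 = (0 1 8)(2 3 9)(4 5 7)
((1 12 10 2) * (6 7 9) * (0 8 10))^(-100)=((0 8 10 2 1 12)(6 7 9))^(-100)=(0 10 1)(2 12 8)(6 9 7)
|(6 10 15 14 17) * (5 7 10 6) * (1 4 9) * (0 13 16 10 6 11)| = 33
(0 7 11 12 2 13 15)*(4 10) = (0 7 11 12 2 13 15)(4 10) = [7, 1, 13, 3, 10, 5, 6, 11, 8, 9, 4, 12, 2, 15, 14, 0]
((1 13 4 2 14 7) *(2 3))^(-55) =((1 13 4 3 2 14 7))^(-55) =(1 13 4 3 2 14 7)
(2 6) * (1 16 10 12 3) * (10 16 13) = (16)(1 13 10 12 3)(2 6) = [0, 13, 6, 1, 4, 5, 2, 7, 8, 9, 12, 11, 3, 10, 14, 15, 16]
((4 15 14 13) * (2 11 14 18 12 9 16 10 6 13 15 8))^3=((2 11 14 15 18 12 9 16 10 6 13 4 8))^3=(2 15 9 6 8 14 12 10 4 11 18 16 13)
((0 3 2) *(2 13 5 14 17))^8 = ((0 3 13 5 14 17 2))^8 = (0 3 13 5 14 17 2)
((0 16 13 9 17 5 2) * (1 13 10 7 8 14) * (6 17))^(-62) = ((0 16 10 7 8 14 1 13 9 6 17 5 2))^(-62) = (0 7 1 6 2 10 14 9 5 16 8 13 17)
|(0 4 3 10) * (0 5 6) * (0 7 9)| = 8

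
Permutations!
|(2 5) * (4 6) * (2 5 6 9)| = |(2 6 4 9)| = 4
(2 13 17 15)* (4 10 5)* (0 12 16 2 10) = [12, 1, 13, 3, 0, 4, 6, 7, 8, 9, 5, 11, 16, 17, 14, 10, 2, 15] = (0 12 16 2 13 17 15 10 5 4)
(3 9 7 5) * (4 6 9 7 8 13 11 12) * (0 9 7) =(0 9 8 13 11 12 4 6 7 5 3) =[9, 1, 2, 0, 6, 3, 7, 5, 13, 8, 10, 12, 4, 11]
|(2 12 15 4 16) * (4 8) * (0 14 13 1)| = |(0 14 13 1)(2 12 15 8 4 16)| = 12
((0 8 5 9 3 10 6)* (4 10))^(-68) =(0 3)(4 8)(5 10)(6 9)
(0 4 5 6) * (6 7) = (0 4 5 7 6) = [4, 1, 2, 3, 5, 7, 0, 6]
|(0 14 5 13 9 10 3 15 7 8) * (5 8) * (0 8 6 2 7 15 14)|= 9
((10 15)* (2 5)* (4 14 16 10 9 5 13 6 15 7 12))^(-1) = (2 5 9 15 6 13)(4 12 7 10 16 14)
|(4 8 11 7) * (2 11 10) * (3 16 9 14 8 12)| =11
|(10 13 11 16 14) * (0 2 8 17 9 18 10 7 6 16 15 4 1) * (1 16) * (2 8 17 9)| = |(0 8 9 18 10 13 11 15 4 16 14 7 6 1)(2 17)| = 14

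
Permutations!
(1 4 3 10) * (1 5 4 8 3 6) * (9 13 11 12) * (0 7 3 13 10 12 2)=(0 7 3 12 9 10 5 4 6 1 8 13 11 2)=[7, 8, 0, 12, 6, 4, 1, 3, 13, 10, 5, 2, 9, 11]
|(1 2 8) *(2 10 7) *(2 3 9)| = 7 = |(1 10 7 3 9 2 8)|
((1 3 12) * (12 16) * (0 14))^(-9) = (0 14)(1 12 16 3)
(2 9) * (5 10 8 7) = (2 9)(5 10 8 7) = [0, 1, 9, 3, 4, 10, 6, 5, 7, 2, 8]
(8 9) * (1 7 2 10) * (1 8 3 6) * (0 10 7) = [10, 0, 7, 6, 4, 5, 1, 2, 9, 3, 8] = (0 10 8 9 3 6 1)(2 7)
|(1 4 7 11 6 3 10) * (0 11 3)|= |(0 11 6)(1 4 7 3 10)|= 15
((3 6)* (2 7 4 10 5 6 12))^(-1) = ((2 7 4 10 5 6 3 12))^(-1) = (2 12 3 6 5 10 4 7)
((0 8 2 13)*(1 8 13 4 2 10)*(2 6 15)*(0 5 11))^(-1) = ((0 13 5 11)(1 8 10)(2 4 6 15))^(-1) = (0 11 5 13)(1 10 8)(2 15 6 4)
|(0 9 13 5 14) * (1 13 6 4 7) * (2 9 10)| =|(0 10 2 9 6 4 7 1 13 5 14)| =11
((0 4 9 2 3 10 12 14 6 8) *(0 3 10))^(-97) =((0 4 9 2 10 12 14 6 8 3))^(-97) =(0 2 14 3 9 12 8 4 10 6)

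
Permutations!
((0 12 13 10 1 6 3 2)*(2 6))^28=(0 1 13)(2 10 12)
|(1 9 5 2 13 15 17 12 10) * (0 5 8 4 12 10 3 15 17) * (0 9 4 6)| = 14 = |(0 5 2 13 17 10 1 4 12 3 15 9 8 6)|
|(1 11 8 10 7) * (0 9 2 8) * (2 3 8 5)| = 8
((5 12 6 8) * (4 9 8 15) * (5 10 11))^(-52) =((4 9 8 10 11 5 12 6 15))^(-52) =(4 8 11 12 15 9 10 5 6)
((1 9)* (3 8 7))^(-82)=(9)(3 7 8)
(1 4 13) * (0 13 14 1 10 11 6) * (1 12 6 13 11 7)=(0 11 13 10 7 1 4 14 12 6)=[11, 4, 2, 3, 14, 5, 0, 1, 8, 9, 7, 13, 6, 10, 12]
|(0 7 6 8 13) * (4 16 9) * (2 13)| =|(0 7 6 8 2 13)(4 16 9)| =6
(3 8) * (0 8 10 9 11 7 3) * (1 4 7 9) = (0 8)(1 4 7 3 10)(9 11) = [8, 4, 2, 10, 7, 5, 6, 3, 0, 11, 1, 9]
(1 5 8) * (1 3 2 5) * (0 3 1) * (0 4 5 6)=(0 3 2 6)(1 4 5 8)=[3, 4, 6, 2, 5, 8, 0, 7, 1]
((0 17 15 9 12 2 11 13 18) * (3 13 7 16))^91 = (0 7 15 3 12 18 11 17 16 9 13 2)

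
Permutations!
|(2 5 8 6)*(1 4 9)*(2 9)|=|(1 4 2 5 8 6 9)|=7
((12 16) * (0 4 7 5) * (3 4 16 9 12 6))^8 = ((0 16 6 3 4 7 5)(9 12))^8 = (0 16 6 3 4 7 5)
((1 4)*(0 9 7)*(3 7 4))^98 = ((0 9 4 1 3 7))^98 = (0 4 3)(1 7 9)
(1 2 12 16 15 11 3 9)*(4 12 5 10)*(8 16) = (1 2 5 10 4 12 8 16 15 11 3 9) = [0, 2, 5, 9, 12, 10, 6, 7, 16, 1, 4, 3, 8, 13, 14, 11, 15]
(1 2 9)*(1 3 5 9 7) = (1 2 7)(3 5 9) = [0, 2, 7, 5, 4, 9, 6, 1, 8, 3]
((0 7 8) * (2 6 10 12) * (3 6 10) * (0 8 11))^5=(0 11 7)(2 12 10)(3 6)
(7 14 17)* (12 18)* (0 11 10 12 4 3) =(0 11 10 12 18 4 3)(7 14 17) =[11, 1, 2, 0, 3, 5, 6, 14, 8, 9, 12, 10, 18, 13, 17, 15, 16, 7, 4]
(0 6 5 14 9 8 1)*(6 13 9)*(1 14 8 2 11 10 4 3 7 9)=(0 13 1)(2 11 10 4 3 7 9)(5 8 14 6)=[13, 0, 11, 7, 3, 8, 5, 9, 14, 2, 4, 10, 12, 1, 6]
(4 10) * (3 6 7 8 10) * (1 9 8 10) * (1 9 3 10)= (1 3 6 7)(4 10)(8 9)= [0, 3, 2, 6, 10, 5, 7, 1, 9, 8, 4]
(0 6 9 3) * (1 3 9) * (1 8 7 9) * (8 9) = (0 6 9 1 3)(7 8) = [6, 3, 2, 0, 4, 5, 9, 8, 7, 1]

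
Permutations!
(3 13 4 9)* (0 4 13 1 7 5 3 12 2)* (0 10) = (13)(0 4 9 12 2 10)(1 7 5 3) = [4, 7, 10, 1, 9, 3, 6, 5, 8, 12, 0, 11, 2, 13]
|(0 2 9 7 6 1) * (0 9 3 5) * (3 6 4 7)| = |(0 2 6 1 9 3 5)(4 7)| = 14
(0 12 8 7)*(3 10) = [12, 1, 2, 10, 4, 5, 6, 0, 7, 9, 3, 11, 8] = (0 12 8 7)(3 10)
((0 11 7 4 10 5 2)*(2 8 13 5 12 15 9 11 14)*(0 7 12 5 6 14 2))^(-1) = (0 14 6 13 8 5 10 4 7 2)(9 15 12 11)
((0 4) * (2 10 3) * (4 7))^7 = ((0 7 4)(2 10 3))^7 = (0 7 4)(2 10 3)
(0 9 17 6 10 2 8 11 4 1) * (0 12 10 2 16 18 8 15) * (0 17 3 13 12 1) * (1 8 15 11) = (0 9 3 13 12 10 16 18 15 17 6 2 11 4)(1 8) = [9, 8, 11, 13, 0, 5, 2, 7, 1, 3, 16, 4, 10, 12, 14, 17, 18, 6, 15]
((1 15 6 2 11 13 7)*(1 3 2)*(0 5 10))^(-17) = (0 5 10)(1 15 6)(2 7 11 3 13)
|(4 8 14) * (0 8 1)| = 5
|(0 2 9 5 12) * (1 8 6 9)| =|(0 2 1 8 6 9 5 12)| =8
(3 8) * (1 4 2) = (1 4 2)(3 8) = [0, 4, 1, 8, 2, 5, 6, 7, 3]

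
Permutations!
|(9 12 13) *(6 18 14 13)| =|(6 18 14 13 9 12)| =6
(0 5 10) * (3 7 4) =(0 5 10)(3 7 4) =[5, 1, 2, 7, 3, 10, 6, 4, 8, 9, 0]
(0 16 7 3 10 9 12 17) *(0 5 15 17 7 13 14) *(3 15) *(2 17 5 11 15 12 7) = (0 16 13 14)(2 17 11 15 5 3 10 9 7 12) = [16, 1, 17, 10, 4, 3, 6, 12, 8, 7, 9, 15, 2, 14, 0, 5, 13, 11]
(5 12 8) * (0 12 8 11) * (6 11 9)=(0 12 9 6 11)(5 8)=[12, 1, 2, 3, 4, 8, 11, 7, 5, 6, 10, 0, 9]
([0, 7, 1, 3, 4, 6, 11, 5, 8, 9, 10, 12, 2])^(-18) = (1 6 2 5 12 7 11)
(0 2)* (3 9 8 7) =(0 2)(3 9 8 7) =[2, 1, 0, 9, 4, 5, 6, 3, 7, 8]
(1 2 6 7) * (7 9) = [0, 2, 6, 3, 4, 5, 9, 1, 8, 7] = (1 2 6 9 7)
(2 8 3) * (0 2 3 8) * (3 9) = (0 2)(3 9) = [2, 1, 0, 9, 4, 5, 6, 7, 8, 3]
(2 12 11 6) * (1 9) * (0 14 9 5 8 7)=[14, 5, 12, 3, 4, 8, 2, 0, 7, 1, 10, 6, 11, 13, 9]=(0 14 9 1 5 8 7)(2 12 11 6)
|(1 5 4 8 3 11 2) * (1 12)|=8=|(1 5 4 8 3 11 2 12)|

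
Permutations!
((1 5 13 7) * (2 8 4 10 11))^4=(13)(2 11 10 4 8)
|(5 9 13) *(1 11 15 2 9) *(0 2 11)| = 6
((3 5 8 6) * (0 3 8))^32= ((0 3 5)(6 8))^32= (8)(0 5 3)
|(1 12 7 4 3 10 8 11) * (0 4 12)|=|(0 4 3 10 8 11 1)(7 12)|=14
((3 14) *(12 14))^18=((3 12 14))^18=(14)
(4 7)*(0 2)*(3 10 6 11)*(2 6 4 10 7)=(0 6 11 3 7 10 4 2)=[6, 1, 0, 7, 2, 5, 11, 10, 8, 9, 4, 3]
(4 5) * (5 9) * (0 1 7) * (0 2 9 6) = (0 1 7 2 9 5 4 6) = [1, 7, 9, 3, 6, 4, 0, 2, 8, 5]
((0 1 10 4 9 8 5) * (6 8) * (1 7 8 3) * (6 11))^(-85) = (0 5 8 7)(1 3 6 11 9 4 10)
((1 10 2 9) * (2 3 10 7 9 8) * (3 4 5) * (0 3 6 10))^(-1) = (0 3)(1 9 7)(2 8)(4 10 6 5) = ((0 3)(1 7 9)(2 8)(4 5 6 10))^(-1)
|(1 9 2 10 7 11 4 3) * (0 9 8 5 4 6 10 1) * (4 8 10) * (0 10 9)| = 6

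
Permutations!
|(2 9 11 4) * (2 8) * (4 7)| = 6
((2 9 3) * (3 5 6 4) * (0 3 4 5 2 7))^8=(9)(0 7 3)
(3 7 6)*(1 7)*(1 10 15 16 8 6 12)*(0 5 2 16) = (0 5 2 16 8 6 3 10 15)(1 7 12) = [5, 7, 16, 10, 4, 2, 3, 12, 6, 9, 15, 11, 1, 13, 14, 0, 8]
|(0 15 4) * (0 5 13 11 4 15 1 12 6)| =4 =|(15)(0 1 12 6)(4 5 13 11)|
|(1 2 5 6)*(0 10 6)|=6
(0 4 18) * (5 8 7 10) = [4, 1, 2, 3, 18, 8, 6, 10, 7, 9, 5, 11, 12, 13, 14, 15, 16, 17, 0] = (0 4 18)(5 8 7 10)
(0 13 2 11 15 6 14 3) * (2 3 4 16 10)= (0 13 3)(2 11 15 6 14 4 16 10)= [13, 1, 11, 0, 16, 5, 14, 7, 8, 9, 2, 15, 12, 3, 4, 6, 10]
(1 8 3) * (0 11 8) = (0 11 8 3 1) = [11, 0, 2, 1, 4, 5, 6, 7, 3, 9, 10, 8]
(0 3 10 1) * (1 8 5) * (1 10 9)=(0 3 9 1)(5 10 8)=[3, 0, 2, 9, 4, 10, 6, 7, 5, 1, 8]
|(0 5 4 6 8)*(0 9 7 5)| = |(4 6 8 9 7 5)| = 6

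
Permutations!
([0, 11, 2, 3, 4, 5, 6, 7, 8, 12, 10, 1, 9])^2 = [0, 1, 2, 3, 4, 5, 6, 7, 8, 9, 10, 11, 12]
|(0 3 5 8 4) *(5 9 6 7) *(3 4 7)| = 6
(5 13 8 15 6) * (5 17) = [0, 1, 2, 3, 4, 13, 17, 7, 15, 9, 10, 11, 12, 8, 14, 6, 16, 5] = (5 13 8 15 6 17)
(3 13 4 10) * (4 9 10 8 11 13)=(3 4 8 11 13 9 10)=[0, 1, 2, 4, 8, 5, 6, 7, 11, 10, 3, 13, 12, 9]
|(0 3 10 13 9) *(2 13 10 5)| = 6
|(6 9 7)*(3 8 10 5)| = |(3 8 10 5)(6 9 7)| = 12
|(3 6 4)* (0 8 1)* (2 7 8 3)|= 8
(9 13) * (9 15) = (9 13 15) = [0, 1, 2, 3, 4, 5, 6, 7, 8, 13, 10, 11, 12, 15, 14, 9]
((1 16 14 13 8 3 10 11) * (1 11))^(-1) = (1 10 3 8 13 14 16)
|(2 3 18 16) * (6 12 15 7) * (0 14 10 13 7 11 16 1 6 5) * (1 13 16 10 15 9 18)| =|(0 14 15 11 10 16 2 3 1 6 12 9 18 13 7 5)| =16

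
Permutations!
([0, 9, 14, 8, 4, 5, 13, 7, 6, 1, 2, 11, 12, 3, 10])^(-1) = [0, 9, 10, 13, 4, 5, 8, 7, 3, 1, 14, 11, 12, 6, 2]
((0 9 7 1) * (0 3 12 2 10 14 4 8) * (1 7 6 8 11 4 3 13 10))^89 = (0 9 6 8)(1 12 14 13 2 3 10)(4 11)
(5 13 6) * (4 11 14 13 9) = (4 11 14 13 6 5 9) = [0, 1, 2, 3, 11, 9, 5, 7, 8, 4, 10, 14, 12, 6, 13]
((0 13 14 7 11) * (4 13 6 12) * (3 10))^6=((0 6 12 4 13 14 7 11)(3 10))^6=(0 7 13 12)(4 6 11 14)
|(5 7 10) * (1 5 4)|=5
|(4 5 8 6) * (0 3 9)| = 12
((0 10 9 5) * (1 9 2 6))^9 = (0 2 1 5 10 6 9)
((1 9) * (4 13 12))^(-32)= (4 13 12)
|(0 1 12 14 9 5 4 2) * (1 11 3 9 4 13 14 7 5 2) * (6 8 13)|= 45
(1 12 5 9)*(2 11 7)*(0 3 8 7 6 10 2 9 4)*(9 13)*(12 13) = (0 3 8 7 12 5 4)(1 13 9)(2 11 6 10) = [3, 13, 11, 8, 0, 4, 10, 12, 7, 1, 2, 6, 5, 9]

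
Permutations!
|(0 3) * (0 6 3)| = 2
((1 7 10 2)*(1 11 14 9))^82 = ((1 7 10 2 11 14 9))^82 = (1 14 2 7 9 11 10)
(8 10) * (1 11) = (1 11)(8 10) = [0, 11, 2, 3, 4, 5, 6, 7, 10, 9, 8, 1]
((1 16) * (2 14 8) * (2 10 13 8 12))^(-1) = (1 16)(2 12 14)(8 13 10)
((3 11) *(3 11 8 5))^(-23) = (11)(3 8 5) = ((11)(3 8 5))^(-23)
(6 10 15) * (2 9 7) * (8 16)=(2 9 7)(6 10 15)(8 16)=[0, 1, 9, 3, 4, 5, 10, 2, 16, 7, 15, 11, 12, 13, 14, 6, 8]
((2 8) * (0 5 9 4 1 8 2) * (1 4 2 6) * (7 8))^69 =((0 5 9 2 6 1 7 8))^69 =(0 1 9 8 6 5 7 2)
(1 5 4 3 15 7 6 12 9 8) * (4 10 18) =(1 5 10 18 4 3 15 7 6 12 9 8) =[0, 5, 2, 15, 3, 10, 12, 6, 1, 8, 18, 11, 9, 13, 14, 7, 16, 17, 4]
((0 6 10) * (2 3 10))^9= (0 10 3 2 6)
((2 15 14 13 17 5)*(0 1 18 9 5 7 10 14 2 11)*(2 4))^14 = (0 18 5)(1 9 11)(2 4 15)(7 17 13 14 10)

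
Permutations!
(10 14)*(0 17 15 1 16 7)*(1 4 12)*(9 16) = [17, 9, 2, 3, 12, 5, 6, 0, 8, 16, 14, 11, 1, 13, 10, 4, 7, 15] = (0 17 15 4 12 1 9 16 7)(10 14)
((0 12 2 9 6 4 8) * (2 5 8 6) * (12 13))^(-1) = (0 8 5 12 13)(2 9)(4 6) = ((0 13 12 5 8)(2 9)(4 6))^(-1)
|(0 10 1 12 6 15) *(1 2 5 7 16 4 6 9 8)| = |(0 10 2 5 7 16 4 6 15)(1 12 9 8)| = 36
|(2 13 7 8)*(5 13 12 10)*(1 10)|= |(1 10 5 13 7 8 2 12)|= 8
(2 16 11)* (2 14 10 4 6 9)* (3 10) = [0, 1, 16, 10, 6, 5, 9, 7, 8, 2, 4, 14, 12, 13, 3, 15, 11] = (2 16 11 14 3 10 4 6 9)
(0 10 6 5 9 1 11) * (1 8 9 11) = [10, 1, 2, 3, 4, 11, 5, 7, 9, 8, 6, 0] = (0 10 6 5 11)(8 9)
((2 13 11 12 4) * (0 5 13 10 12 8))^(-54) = (0 5 13 11 8)(2 12)(4 10)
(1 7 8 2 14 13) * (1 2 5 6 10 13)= (1 7 8 5 6 10 13 2 14)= [0, 7, 14, 3, 4, 6, 10, 8, 5, 9, 13, 11, 12, 2, 1]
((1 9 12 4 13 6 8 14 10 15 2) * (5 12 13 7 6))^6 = ((1 9 13 5 12 4 7 6 8 14 10 15 2))^6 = (1 7 2 4 15 12 10 5 14 13 8 9 6)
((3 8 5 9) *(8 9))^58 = (9) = ((3 9)(5 8))^58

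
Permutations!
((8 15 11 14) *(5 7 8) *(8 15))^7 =(5 15 14 7 11)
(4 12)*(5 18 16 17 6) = [0, 1, 2, 3, 12, 18, 5, 7, 8, 9, 10, 11, 4, 13, 14, 15, 17, 6, 16] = (4 12)(5 18 16 17 6)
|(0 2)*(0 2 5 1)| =|(0 5 1)| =3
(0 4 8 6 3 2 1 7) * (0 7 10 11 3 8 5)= (0 4 5)(1 10 11 3 2)(6 8)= [4, 10, 1, 2, 5, 0, 8, 7, 6, 9, 11, 3]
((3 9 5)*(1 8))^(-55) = ((1 8)(3 9 5))^(-55) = (1 8)(3 5 9)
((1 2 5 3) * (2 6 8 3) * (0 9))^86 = ((0 9)(1 6 8 3)(2 5))^86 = (9)(1 8)(3 6)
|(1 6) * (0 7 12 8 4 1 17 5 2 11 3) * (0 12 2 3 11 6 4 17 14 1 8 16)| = |(0 7 2 6 14 1 4 8 17 5 3 12 16)| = 13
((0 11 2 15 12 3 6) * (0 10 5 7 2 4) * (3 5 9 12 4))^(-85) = ((0 11 3 6 10 9 12 5 7 2 15 4))^(-85) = (0 4 15 2 7 5 12 9 10 6 3 11)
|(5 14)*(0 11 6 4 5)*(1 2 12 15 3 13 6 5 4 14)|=11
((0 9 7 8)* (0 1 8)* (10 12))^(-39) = ((0 9 7)(1 8)(10 12))^(-39) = (1 8)(10 12)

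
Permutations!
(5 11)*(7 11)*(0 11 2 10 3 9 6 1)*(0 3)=(0 11 5 7 2 10)(1 3 9 6)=[11, 3, 10, 9, 4, 7, 1, 2, 8, 6, 0, 5]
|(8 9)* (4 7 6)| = 6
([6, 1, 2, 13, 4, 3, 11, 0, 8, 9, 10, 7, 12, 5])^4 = [0, 1, 2, 13, 4, 3, 6, 7, 8, 9, 10, 11, 12, 5]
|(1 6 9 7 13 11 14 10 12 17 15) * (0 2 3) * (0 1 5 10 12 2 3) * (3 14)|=|(0 14 12 17 15 5 10 2)(1 6 9 7 13 11 3)|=56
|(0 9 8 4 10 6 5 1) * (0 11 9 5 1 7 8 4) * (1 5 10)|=12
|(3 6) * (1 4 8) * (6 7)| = 3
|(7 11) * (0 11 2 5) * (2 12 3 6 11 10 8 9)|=30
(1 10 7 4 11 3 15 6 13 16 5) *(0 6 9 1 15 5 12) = [6, 10, 2, 5, 11, 15, 13, 4, 8, 1, 7, 3, 0, 16, 14, 9, 12] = (0 6 13 16 12)(1 10 7 4 11 3 5 15 9)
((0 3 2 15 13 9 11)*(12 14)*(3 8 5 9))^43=(0 9 8 11 5)(2 3 13 15)(12 14)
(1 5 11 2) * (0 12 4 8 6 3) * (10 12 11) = (0 11 2 1 5 10 12 4 8 6 3) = [11, 5, 1, 0, 8, 10, 3, 7, 6, 9, 12, 2, 4]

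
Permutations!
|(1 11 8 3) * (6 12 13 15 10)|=|(1 11 8 3)(6 12 13 15 10)|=20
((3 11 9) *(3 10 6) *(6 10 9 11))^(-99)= ((11)(3 6))^(-99)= (11)(3 6)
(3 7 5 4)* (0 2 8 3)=(0 2 8 3 7 5 4)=[2, 1, 8, 7, 0, 4, 6, 5, 3]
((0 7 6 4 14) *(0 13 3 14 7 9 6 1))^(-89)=((0 9 6 4 7 1)(3 14 13))^(-89)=(0 9 6 4 7 1)(3 14 13)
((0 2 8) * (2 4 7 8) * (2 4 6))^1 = ((0 6 2 4 7 8))^1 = (0 6 2 4 7 8)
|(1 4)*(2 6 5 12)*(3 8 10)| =|(1 4)(2 6 5 12)(3 8 10)| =12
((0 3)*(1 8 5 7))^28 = (8)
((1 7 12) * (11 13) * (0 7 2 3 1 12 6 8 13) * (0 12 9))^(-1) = ((0 7 6 8 13 11 12 9)(1 2 3))^(-1) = (0 9 12 11 13 8 6 7)(1 3 2)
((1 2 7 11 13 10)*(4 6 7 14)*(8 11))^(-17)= ((1 2 14 4 6 7 8 11 13 10))^(-17)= (1 4 8 10 14 7 13 2 6 11)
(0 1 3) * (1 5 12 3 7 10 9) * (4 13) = [5, 7, 2, 0, 13, 12, 6, 10, 8, 1, 9, 11, 3, 4] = (0 5 12 3)(1 7 10 9)(4 13)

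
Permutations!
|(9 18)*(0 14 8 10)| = 4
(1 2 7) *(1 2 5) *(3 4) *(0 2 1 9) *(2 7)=(0 7 1 5 9)(3 4)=[7, 5, 2, 4, 3, 9, 6, 1, 8, 0]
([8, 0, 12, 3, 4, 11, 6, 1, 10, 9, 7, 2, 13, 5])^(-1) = [1, 7, 11, 3, 4, 13, 6, 10, 0, 9, 8, 5, 2, 12]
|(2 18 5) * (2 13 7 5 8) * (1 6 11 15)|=|(1 6 11 15)(2 18 8)(5 13 7)|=12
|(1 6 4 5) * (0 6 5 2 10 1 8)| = |(0 6 4 2 10 1 5 8)| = 8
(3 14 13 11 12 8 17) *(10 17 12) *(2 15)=(2 15)(3 14 13 11 10 17)(8 12)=[0, 1, 15, 14, 4, 5, 6, 7, 12, 9, 17, 10, 8, 11, 13, 2, 16, 3]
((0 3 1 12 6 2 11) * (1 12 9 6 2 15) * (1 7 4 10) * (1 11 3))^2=(0 9 15 4 11 1 6 7 10)(2 12 3)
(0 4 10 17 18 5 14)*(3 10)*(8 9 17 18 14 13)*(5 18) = (18)(0 4 3 10 5 13 8 9 17 14) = [4, 1, 2, 10, 3, 13, 6, 7, 9, 17, 5, 11, 12, 8, 0, 15, 16, 14, 18]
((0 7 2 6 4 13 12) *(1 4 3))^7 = ((0 7 2 6 3 1 4 13 12))^7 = (0 13 1 6 7 12 4 3 2)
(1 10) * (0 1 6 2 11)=(0 1 10 6 2 11)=[1, 10, 11, 3, 4, 5, 2, 7, 8, 9, 6, 0]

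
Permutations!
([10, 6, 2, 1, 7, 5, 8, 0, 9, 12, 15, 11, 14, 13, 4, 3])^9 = (0 14 8 3)(1 10 4 9)(6 15 7 12)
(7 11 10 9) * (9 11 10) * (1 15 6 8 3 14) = (1 15 6 8 3 14)(7 10 11 9) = [0, 15, 2, 14, 4, 5, 8, 10, 3, 7, 11, 9, 12, 13, 1, 6]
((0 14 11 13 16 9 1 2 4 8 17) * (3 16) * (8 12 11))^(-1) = (0 17 8 14)(1 9 16 3 13 11 12 4 2)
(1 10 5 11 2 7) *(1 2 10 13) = (1 13)(2 7)(5 11 10) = [0, 13, 7, 3, 4, 11, 6, 2, 8, 9, 5, 10, 12, 1]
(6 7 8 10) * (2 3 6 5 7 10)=(2 3 6 10 5 7 8)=[0, 1, 3, 6, 4, 7, 10, 8, 2, 9, 5]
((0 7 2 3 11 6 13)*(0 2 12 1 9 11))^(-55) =((0 7 12 1 9 11 6 13 2 3))^(-55) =(0 11)(1 2)(3 9)(6 7)(12 13)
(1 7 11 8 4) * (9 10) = (1 7 11 8 4)(9 10) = [0, 7, 2, 3, 1, 5, 6, 11, 4, 10, 9, 8]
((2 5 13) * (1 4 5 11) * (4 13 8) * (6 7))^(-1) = ((1 13 2 11)(4 5 8)(6 7))^(-1) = (1 11 2 13)(4 8 5)(6 7)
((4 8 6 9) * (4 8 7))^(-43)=(4 7)(6 8 9)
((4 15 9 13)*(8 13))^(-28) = ((4 15 9 8 13))^(-28) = (4 9 13 15 8)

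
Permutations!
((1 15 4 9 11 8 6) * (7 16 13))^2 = ((1 15 4 9 11 8 6)(7 16 13))^2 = (1 4 11 6 15 9 8)(7 13 16)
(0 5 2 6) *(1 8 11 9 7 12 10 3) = (0 5 2 6)(1 8 11 9 7 12 10 3) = [5, 8, 6, 1, 4, 2, 0, 12, 11, 7, 3, 9, 10]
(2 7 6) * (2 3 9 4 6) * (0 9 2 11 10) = (0 9 4 6 3 2 7 11 10) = [9, 1, 7, 2, 6, 5, 3, 11, 8, 4, 0, 10]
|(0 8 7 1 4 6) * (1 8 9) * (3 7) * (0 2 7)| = 9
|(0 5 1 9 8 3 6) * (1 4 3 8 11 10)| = 20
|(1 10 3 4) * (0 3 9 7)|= |(0 3 4 1 10 9 7)|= 7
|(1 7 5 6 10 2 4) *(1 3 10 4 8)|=|(1 7 5 6 4 3 10 2 8)|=9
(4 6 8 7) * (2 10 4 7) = [0, 1, 10, 3, 6, 5, 8, 7, 2, 9, 4] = (2 10 4 6 8)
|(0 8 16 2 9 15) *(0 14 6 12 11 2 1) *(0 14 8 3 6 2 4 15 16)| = 40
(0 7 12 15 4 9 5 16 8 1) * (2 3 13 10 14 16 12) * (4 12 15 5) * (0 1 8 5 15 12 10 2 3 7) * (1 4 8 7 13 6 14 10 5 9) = (1 4)(2 13)(3 6 14 16 9 8 7)(5 12 15) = [0, 4, 13, 6, 1, 12, 14, 3, 7, 8, 10, 11, 15, 2, 16, 5, 9]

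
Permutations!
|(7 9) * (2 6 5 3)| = 4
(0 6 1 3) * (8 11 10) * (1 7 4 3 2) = (0 6 7 4 3)(1 2)(8 11 10) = [6, 2, 1, 0, 3, 5, 7, 4, 11, 9, 8, 10]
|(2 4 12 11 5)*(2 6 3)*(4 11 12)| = 5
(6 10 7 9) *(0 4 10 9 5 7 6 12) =(0 4 10 6 9 12)(5 7) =[4, 1, 2, 3, 10, 7, 9, 5, 8, 12, 6, 11, 0]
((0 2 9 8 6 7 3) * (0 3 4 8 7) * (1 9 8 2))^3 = (0 7 8 1 4 6 9 2)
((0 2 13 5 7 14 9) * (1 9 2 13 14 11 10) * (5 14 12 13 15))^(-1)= ((0 15 5 7 11 10 1 9)(2 12 13 14))^(-1)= (0 9 1 10 11 7 5 15)(2 14 13 12)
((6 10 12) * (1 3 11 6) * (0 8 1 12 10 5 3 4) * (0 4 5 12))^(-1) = ((0 8 1 5 3 11 6 12))^(-1) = (0 12 6 11 3 5 1 8)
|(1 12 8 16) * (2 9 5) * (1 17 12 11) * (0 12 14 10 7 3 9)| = 12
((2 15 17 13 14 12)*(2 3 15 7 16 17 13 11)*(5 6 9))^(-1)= (2 11 17 16 7)(3 12 14 13 15)(5 9 6)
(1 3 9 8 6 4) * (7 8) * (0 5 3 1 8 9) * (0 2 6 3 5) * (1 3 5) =[0, 3, 6, 2, 8, 1, 4, 9, 5, 7] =(1 3 2 6 4 8 5)(7 9)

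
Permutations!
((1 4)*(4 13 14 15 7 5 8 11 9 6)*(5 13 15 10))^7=((1 15 7 13 14 10 5 8 11 9 6 4))^7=(1 8 7 9 14 4 5 15 11 13 6 10)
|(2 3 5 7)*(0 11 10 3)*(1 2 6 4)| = |(0 11 10 3 5 7 6 4 1 2)| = 10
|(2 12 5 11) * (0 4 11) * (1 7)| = 6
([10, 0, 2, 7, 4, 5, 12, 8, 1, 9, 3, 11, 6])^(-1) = (0 1 8 7 3 10)(6 12)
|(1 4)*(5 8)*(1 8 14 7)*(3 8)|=|(1 4 3 8 5 14 7)|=7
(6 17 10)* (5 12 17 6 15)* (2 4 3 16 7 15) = (2 4 3 16 7 15 5 12 17 10) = [0, 1, 4, 16, 3, 12, 6, 15, 8, 9, 2, 11, 17, 13, 14, 5, 7, 10]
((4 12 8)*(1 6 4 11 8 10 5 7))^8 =(1 6 4 12 10 5 7)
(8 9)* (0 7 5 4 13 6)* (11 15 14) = (0 7 5 4 13 6)(8 9)(11 15 14) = [7, 1, 2, 3, 13, 4, 0, 5, 9, 8, 10, 15, 12, 6, 11, 14]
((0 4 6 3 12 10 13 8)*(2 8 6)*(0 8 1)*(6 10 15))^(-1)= (0 1 2 4)(3 6 15 12)(10 13)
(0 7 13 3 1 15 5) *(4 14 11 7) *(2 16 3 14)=(0 4 2 16 3 1 15 5)(7 13 14 11)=[4, 15, 16, 1, 2, 0, 6, 13, 8, 9, 10, 7, 12, 14, 11, 5, 3]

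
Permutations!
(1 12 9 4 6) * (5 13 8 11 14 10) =(1 12 9 4 6)(5 13 8 11 14 10) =[0, 12, 2, 3, 6, 13, 1, 7, 11, 4, 5, 14, 9, 8, 10]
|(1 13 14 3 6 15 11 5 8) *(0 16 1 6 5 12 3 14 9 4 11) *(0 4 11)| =13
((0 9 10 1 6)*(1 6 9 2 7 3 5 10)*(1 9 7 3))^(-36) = ((0 2 3 5 10 6)(1 7))^(-36) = (10)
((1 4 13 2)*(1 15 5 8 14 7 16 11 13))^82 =(2 15 5 8 14 7 16 11 13) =((1 4)(2 15 5 8 14 7 16 11 13))^82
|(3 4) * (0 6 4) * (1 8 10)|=|(0 6 4 3)(1 8 10)|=12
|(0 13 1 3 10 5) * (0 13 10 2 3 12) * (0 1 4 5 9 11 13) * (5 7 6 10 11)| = |(0 11 13 4 7 6 10 9 5)(1 12)(2 3)| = 18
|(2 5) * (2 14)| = 3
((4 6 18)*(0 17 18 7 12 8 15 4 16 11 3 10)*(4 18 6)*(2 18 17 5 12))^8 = ((0 5 12 8 15 17 6 7 2 18 16 11 3 10))^8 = (0 2 12 16 15 3 6)(5 18 8 11 17 10 7)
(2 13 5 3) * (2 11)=(2 13 5 3 11)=[0, 1, 13, 11, 4, 3, 6, 7, 8, 9, 10, 2, 12, 5]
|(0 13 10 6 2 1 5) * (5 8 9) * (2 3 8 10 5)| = 21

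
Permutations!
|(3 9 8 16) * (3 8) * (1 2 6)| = 6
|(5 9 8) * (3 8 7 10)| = 6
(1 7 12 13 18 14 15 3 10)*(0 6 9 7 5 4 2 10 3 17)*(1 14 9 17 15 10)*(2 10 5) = [6, 2, 1, 3, 10, 4, 17, 12, 8, 7, 14, 11, 13, 18, 5, 15, 16, 0, 9] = (0 6 17)(1 2)(4 10 14 5)(7 12 13 18 9)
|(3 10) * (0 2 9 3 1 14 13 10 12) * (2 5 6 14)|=11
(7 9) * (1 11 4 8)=[0, 11, 2, 3, 8, 5, 6, 9, 1, 7, 10, 4]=(1 11 4 8)(7 9)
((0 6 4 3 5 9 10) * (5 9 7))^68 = ((0 6 4 3 9 10)(5 7))^68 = (0 4 9)(3 10 6)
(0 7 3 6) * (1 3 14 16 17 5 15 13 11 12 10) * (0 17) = (0 7 14 16)(1 3 6 17 5 15 13 11 12 10) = [7, 3, 2, 6, 4, 15, 17, 14, 8, 9, 1, 12, 10, 11, 16, 13, 0, 5]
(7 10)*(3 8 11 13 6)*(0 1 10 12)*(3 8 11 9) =(0 1 10 7 12)(3 11 13 6 8 9) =[1, 10, 2, 11, 4, 5, 8, 12, 9, 3, 7, 13, 0, 6]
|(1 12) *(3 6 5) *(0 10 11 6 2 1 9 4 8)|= |(0 10 11 6 5 3 2 1 12 9 4 8)|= 12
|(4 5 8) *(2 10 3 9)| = |(2 10 3 9)(4 5 8)| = 12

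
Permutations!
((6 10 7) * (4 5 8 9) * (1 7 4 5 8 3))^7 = ((1 7 6 10 4 8 9 5 3))^7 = (1 5 8 10 7 3 9 4 6)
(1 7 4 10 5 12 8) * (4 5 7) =(1 4 10 7 5 12 8) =[0, 4, 2, 3, 10, 12, 6, 5, 1, 9, 7, 11, 8]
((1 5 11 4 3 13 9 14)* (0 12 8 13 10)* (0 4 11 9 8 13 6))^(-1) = ((0 12 13 8 6)(1 5 9 14)(3 10 4))^(-1) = (0 6 8 13 12)(1 14 9 5)(3 4 10)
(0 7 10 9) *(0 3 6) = (0 7 10 9 3 6) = [7, 1, 2, 6, 4, 5, 0, 10, 8, 3, 9]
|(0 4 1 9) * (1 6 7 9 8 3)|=15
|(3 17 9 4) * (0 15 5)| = 12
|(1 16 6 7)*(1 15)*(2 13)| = |(1 16 6 7 15)(2 13)| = 10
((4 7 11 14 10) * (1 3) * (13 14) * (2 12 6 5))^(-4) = (4 11 14)(7 13 10)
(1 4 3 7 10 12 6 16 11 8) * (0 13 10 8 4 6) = [13, 6, 2, 7, 3, 5, 16, 8, 1, 9, 12, 4, 0, 10, 14, 15, 11] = (0 13 10 12)(1 6 16 11 4 3 7 8)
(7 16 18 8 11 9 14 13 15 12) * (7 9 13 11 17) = (7 16 18 8 17)(9 14 11 13 15 12) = [0, 1, 2, 3, 4, 5, 6, 16, 17, 14, 10, 13, 9, 15, 11, 12, 18, 7, 8]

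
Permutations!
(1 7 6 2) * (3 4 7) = (1 3 4 7 6 2) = [0, 3, 1, 4, 7, 5, 2, 6]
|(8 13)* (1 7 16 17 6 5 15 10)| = 8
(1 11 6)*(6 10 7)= [0, 11, 2, 3, 4, 5, 1, 6, 8, 9, 7, 10]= (1 11 10 7 6)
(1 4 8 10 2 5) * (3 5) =[0, 4, 3, 5, 8, 1, 6, 7, 10, 9, 2] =(1 4 8 10 2 3 5)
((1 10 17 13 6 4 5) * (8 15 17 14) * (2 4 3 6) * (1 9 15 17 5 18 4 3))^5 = ((1 10 14 8 17 13 2 3 6)(4 18)(5 9 15))^5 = (1 13 10 2 14 3 8 6 17)(4 18)(5 15 9)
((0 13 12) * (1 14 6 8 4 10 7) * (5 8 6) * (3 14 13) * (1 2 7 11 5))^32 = (0 14 13)(1 12 3)(4 11 8 10 5)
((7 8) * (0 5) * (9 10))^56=((0 5)(7 8)(9 10))^56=(10)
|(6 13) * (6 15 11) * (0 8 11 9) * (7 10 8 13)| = 20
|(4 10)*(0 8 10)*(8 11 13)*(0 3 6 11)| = 7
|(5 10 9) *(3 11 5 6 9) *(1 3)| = |(1 3 11 5 10)(6 9)| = 10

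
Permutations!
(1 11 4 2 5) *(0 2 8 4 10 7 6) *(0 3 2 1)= [1, 11, 5, 2, 8, 0, 3, 6, 4, 9, 7, 10]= (0 1 11 10 7 6 3 2 5)(4 8)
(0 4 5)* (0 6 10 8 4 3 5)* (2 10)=(0 3 5 6 2 10 8 4)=[3, 1, 10, 5, 0, 6, 2, 7, 4, 9, 8]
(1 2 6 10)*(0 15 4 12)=[15, 2, 6, 3, 12, 5, 10, 7, 8, 9, 1, 11, 0, 13, 14, 4]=(0 15 4 12)(1 2 6 10)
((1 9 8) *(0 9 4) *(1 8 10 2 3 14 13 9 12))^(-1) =(0 4 1 12)(2 10 9 13 14 3)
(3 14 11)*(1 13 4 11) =(1 13 4 11 3 14) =[0, 13, 2, 14, 11, 5, 6, 7, 8, 9, 10, 3, 12, 4, 1]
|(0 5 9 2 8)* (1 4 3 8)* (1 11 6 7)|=|(0 5 9 2 11 6 7 1 4 3 8)|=11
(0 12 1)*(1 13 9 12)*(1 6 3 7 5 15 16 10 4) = [6, 0, 2, 7, 1, 15, 3, 5, 8, 12, 4, 11, 13, 9, 14, 16, 10] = (0 6 3 7 5 15 16 10 4 1)(9 12 13)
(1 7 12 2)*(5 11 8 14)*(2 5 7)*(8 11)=(1 2)(5 8 14 7 12)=[0, 2, 1, 3, 4, 8, 6, 12, 14, 9, 10, 11, 5, 13, 7]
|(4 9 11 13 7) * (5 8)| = 10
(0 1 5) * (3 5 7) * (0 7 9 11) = [1, 9, 2, 5, 4, 7, 6, 3, 8, 11, 10, 0] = (0 1 9 11)(3 5 7)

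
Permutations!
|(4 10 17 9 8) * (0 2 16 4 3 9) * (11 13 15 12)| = |(0 2 16 4 10 17)(3 9 8)(11 13 15 12)| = 12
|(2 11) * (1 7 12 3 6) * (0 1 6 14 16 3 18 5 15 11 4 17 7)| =18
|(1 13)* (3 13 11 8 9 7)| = |(1 11 8 9 7 3 13)| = 7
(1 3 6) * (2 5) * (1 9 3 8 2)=(1 8 2 5)(3 6 9)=[0, 8, 5, 6, 4, 1, 9, 7, 2, 3]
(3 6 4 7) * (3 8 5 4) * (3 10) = (3 6 10)(4 7 8 5) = [0, 1, 2, 6, 7, 4, 10, 8, 5, 9, 3]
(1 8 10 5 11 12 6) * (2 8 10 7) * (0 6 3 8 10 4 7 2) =(0 6 1 4 7)(2 10 5 11 12 3 8) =[6, 4, 10, 8, 7, 11, 1, 0, 2, 9, 5, 12, 3]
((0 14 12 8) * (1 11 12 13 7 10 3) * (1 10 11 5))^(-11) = ((0 14 13 7 11 12 8)(1 5)(3 10))^(-11) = (0 7 8 13 12 14 11)(1 5)(3 10)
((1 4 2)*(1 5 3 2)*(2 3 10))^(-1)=((1 4)(2 5 10))^(-1)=(1 4)(2 10 5)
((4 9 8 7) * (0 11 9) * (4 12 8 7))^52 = (0 7 4 9 8 11 12)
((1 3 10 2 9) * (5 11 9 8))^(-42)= (1 11 8 10)(2 3 9 5)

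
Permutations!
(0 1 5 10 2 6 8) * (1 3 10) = (0 3 10 2 6 8)(1 5) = [3, 5, 6, 10, 4, 1, 8, 7, 0, 9, 2]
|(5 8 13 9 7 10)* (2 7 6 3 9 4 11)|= |(2 7 10 5 8 13 4 11)(3 9 6)|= 24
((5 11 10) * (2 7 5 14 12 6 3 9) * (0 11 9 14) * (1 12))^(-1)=((0 11 10)(1 12 6 3 14)(2 7 5 9))^(-1)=(0 10 11)(1 14 3 6 12)(2 9 5 7)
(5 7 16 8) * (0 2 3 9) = (0 2 3 9)(5 7 16 8) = [2, 1, 3, 9, 4, 7, 6, 16, 5, 0, 10, 11, 12, 13, 14, 15, 8]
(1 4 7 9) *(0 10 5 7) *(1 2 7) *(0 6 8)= (0 10 5 1 4 6 8)(2 7 9)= [10, 4, 7, 3, 6, 1, 8, 9, 0, 2, 5]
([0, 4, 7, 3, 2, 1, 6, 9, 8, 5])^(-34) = (1 2 9)(4 7 5)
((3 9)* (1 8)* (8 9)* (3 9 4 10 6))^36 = ((1 4 10 6 3 8))^36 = (10)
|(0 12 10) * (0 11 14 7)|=|(0 12 10 11 14 7)|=6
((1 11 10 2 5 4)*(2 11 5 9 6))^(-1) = (1 4 5)(2 6 9)(10 11)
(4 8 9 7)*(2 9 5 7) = (2 9)(4 8 5 7) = [0, 1, 9, 3, 8, 7, 6, 4, 5, 2]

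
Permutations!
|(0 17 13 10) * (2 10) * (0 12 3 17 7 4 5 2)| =10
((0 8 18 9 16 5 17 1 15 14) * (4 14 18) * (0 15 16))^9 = ((0 8 4 14 15 18 9)(1 16 5 17))^9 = (0 4 15 9 8 14 18)(1 16 5 17)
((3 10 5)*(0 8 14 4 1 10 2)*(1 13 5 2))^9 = (0 2 10 1 3 5 13 4 14 8) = ((0 8 14 4 13 5 3 1 10 2))^9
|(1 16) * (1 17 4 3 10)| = |(1 16 17 4 3 10)| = 6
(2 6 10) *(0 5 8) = (0 5 8)(2 6 10) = [5, 1, 6, 3, 4, 8, 10, 7, 0, 9, 2]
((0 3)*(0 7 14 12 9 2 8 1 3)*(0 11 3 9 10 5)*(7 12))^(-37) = ((0 11 3 12 10 5)(1 9 2 8)(7 14))^(-37) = (0 5 10 12 3 11)(1 8 2 9)(7 14)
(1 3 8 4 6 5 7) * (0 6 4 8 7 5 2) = (8)(0 6 2)(1 3 7) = [6, 3, 0, 7, 4, 5, 2, 1, 8]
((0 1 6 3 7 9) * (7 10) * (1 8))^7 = ((0 8 1 6 3 10 7 9))^7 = (0 9 7 10 3 6 1 8)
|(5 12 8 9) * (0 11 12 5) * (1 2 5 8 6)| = 9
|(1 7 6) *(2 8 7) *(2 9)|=6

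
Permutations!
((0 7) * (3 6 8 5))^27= ((0 7)(3 6 8 5))^27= (0 7)(3 5 8 6)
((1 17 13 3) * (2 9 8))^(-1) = (1 3 13 17)(2 8 9)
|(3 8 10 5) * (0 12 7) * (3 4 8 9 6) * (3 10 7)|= 10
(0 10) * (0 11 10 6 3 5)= (0 6 3 5)(10 11)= [6, 1, 2, 5, 4, 0, 3, 7, 8, 9, 11, 10]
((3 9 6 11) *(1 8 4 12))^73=(1 8 4 12)(3 9 6 11)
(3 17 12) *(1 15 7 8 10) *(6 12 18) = (1 15 7 8 10)(3 17 18 6 12) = [0, 15, 2, 17, 4, 5, 12, 8, 10, 9, 1, 11, 3, 13, 14, 7, 16, 18, 6]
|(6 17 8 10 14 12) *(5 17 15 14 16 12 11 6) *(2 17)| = 28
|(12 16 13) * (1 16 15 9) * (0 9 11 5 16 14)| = 12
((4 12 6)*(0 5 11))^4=((0 5 11)(4 12 6))^4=(0 5 11)(4 12 6)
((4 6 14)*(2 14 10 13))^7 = ((2 14 4 6 10 13))^7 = (2 14 4 6 10 13)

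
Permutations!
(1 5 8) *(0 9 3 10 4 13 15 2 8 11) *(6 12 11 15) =[9, 5, 8, 10, 13, 15, 12, 7, 1, 3, 4, 0, 11, 6, 14, 2] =(0 9 3 10 4 13 6 12 11)(1 5 15 2 8)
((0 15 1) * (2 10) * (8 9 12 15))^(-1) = (0 1 15 12 9 8)(2 10)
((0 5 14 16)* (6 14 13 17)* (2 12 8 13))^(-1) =(0 16 14 6 17 13 8 12 2 5)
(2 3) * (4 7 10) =(2 3)(4 7 10) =[0, 1, 3, 2, 7, 5, 6, 10, 8, 9, 4]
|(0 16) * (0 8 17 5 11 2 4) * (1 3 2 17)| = 21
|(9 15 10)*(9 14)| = |(9 15 10 14)| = 4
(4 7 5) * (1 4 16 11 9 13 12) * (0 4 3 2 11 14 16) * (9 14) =[4, 3, 11, 2, 7, 0, 6, 5, 8, 13, 10, 14, 1, 12, 16, 15, 9] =(0 4 7 5)(1 3 2 11 14 16 9 13 12)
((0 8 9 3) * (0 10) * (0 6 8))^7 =(3 6 9 10 8)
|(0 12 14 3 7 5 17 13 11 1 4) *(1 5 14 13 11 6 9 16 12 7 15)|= |(0 7 14 3 15 1 4)(5 17 11)(6 9 16 12 13)|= 105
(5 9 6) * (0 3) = (0 3)(5 9 6) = [3, 1, 2, 0, 4, 9, 5, 7, 8, 6]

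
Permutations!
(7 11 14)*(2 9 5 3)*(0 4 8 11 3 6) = [4, 1, 9, 2, 8, 6, 0, 3, 11, 5, 10, 14, 12, 13, 7] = (0 4 8 11 14 7 3 2 9 5 6)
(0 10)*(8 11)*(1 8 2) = (0 10)(1 8 11 2) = [10, 8, 1, 3, 4, 5, 6, 7, 11, 9, 0, 2]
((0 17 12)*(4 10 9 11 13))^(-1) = ((0 17 12)(4 10 9 11 13))^(-1) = (0 12 17)(4 13 11 9 10)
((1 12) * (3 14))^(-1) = (1 12)(3 14)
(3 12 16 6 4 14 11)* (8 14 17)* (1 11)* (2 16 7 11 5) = (1 5 2 16 6 4 17 8 14)(3 12 7 11) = [0, 5, 16, 12, 17, 2, 4, 11, 14, 9, 10, 3, 7, 13, 1, 15, 6, 8]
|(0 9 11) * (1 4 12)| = 3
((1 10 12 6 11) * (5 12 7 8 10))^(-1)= (1 11 6 12 5)(7 10 8)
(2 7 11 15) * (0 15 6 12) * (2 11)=(0 15 11 6 12)(2 7)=[15, 1, 7, 3, 4, 5, 12, 2, 8, 9, 10, 6, 0, 13, 14, 11]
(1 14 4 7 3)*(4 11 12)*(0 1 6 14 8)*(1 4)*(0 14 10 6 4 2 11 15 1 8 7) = [2, 7, 11, 4, 0, 5, 10, 3, 14, 9, 6, 12, 8, 13, 15, 1] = (0 2 11 12 8 14 15 1 7 3 4)(6 10)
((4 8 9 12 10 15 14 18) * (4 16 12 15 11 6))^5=(4 18 6 14 11 15 10 9 12 8 16)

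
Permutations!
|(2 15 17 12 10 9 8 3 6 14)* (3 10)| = |(2 15 17 12 3 6 14)(8 10 9)| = 21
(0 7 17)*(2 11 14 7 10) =(0 10 2 11 14 7 17) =[10, 1, 11, 3, 4, 5, 6, 17, 8, 9, 2, 14, 12, 13, 7, 15, 16, 0]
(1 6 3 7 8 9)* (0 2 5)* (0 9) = (0 2 5 9 1 6 3 7 8) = [2, 6, 5, 7, 4, 9, 3, 8, 0, 1]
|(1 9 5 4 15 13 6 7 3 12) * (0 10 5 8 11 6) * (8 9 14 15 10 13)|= 18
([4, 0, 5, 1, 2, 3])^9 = [5, 2, 1, 4, 3, 0]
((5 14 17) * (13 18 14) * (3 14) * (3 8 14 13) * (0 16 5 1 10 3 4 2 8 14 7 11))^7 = (18)(0 11 7 8 2 4 5 16)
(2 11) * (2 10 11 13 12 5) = (2 13 12 5)(10 11) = [0, 1, 13, 3, 4, 2, 6, 7, 8, 9, 11, 10, 5, 12]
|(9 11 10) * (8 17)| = |(8 17)(9 11 10)| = 6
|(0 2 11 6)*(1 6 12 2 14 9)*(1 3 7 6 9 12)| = 10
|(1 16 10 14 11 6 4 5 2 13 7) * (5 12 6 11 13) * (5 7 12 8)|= |(1 16 10 14 13 12 6 4 8 5 2 7)|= 12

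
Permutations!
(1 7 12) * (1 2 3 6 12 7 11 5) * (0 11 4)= (0 11 5 1 4)(2 3 6 12)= [11, 4, 3, 6, 0, 1, 12, 7, 8, 9, 10, 5, 2]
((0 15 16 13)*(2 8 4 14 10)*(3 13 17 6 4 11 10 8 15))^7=(0 3 13)(2 8 6 15 11 4 16 10 14 17)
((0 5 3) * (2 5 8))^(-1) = (0 3 5 2 8)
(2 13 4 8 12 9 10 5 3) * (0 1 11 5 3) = (0 1 11 5)(2 13 4 8 12 9 10 3) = [1, 11, 13, 2, 8, 0, 6, 7, 12, 10, 3, 5, 9, 4]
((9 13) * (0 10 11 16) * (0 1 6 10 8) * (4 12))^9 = ((0 8)(1 6 10 11 16)(4 12)(9 13))^9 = (0 8)(1 16 11 10 6)(4 12)(9 13)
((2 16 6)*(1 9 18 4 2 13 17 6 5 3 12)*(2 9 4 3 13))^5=(1 12 3 18 9 4)(2 6 17 13 5 16)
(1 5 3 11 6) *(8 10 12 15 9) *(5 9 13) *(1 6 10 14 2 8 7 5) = (1 9 7 5 3 11 10 12 15 13)(2 8 14) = [0, 9, 8, 11, 4, 3, 6, 5, 14, 7, 12, 10, 15, 1, 2, 13]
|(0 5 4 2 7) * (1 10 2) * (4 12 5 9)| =14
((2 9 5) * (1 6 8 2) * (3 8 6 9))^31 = ((1 9 5)(2 3 8))^31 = (1 9 5)(2 3 8)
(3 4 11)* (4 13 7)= (3 13 7 4 11)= [0, 1, 2, 13, 11, 5, 6, 4, 8, 9, 10, 3, 12, 7]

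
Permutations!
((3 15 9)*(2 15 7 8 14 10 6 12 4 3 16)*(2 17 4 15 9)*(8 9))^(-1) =(2 15 12 6 10 14 8)(3 4 17 16 9 7)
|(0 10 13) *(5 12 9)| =3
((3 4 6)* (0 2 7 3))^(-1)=(0 6 4 3 7 2)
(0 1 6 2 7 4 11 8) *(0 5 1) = (1 6 2 7 4 11 8 5) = [0, 6, 7, 3, 11, 1, 2, 4, 5, 9, 10, 8]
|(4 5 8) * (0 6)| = 6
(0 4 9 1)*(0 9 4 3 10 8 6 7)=(0 3 10 8 6 7)(1 9)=[3, 9, 2, 10, 4, 5, 7, 0, 6, 1, 8]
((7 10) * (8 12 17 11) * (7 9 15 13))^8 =(17)(7 15 10 13 9)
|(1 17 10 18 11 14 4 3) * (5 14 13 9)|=11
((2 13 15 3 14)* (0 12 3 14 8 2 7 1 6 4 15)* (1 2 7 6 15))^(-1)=(0 13 2 7 8 3 12)(1 4 6 14 15)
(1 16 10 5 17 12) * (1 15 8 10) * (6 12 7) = [0, 16, 2, 3, 4, 17, 12, 6, 10, 9, 5, 11, 15, 13, 14, 8, 1, 7] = (1 16)(5 17 7 6 12 15 8 10)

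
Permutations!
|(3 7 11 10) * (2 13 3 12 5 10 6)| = 6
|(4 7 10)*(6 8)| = |(4 7 10)(6 8)| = 6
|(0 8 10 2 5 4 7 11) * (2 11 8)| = 8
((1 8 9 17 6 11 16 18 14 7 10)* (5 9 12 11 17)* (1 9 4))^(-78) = ((1 8 12 11 16 18 14 7 10 9 5 4)(6 17))^(-78) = (1 14)(4 18)(5 16)(7 8)(9 11)(10 12)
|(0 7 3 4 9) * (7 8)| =6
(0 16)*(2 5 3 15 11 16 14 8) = [14, 1, 5, 15, 4, 3, 6, 7, 2, 9, 10, 16, 12, 13, 8, 11, 0] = (0 14 8 2 5 3 15 11 16)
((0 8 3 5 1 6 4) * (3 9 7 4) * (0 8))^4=((1 6 3 5)(4 8 9 7))^4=(9)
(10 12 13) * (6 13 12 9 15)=(6 13 10 9 15)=[0, 1, 2, 3, 4, 5, 13, 7, 8, 15, 9, 11, 12, 10, 14, 6]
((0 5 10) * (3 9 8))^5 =((0 5 10)(3 9 8))^5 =(0 10 5)(3 8 9)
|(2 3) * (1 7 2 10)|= |(1 7 2 3 10)|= 5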